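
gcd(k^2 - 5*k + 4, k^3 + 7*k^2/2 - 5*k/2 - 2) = k - 1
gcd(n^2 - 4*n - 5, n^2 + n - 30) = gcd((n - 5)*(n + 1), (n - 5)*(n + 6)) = n - 5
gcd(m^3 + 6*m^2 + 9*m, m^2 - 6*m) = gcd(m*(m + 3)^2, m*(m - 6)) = m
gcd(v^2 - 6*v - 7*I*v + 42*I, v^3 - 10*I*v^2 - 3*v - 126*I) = v - 7*I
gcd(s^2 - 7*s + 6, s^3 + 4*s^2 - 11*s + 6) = s - 1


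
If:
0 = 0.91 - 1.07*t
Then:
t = 0.85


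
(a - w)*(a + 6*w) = a^2 + 5*a*w - 6*w^2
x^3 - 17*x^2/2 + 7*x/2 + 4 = (x - 8)*(x - 1)*(x + 1/2)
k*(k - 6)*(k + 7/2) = k^3 - 5*k^2/2 - 21*k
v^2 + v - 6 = (v - 2)*(v + 3)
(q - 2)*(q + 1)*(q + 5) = q^3 + 4*q^2 - 7*q - 10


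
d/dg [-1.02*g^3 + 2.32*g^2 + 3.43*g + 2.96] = -3.06*g^2 + 4.64*g + 3.43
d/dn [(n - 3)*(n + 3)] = 2*n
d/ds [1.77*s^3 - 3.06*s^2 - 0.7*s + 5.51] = 5.31*s^2 - 6.12*s - 0.7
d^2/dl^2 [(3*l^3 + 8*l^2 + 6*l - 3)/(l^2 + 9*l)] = 6*(59*l^3 - 3*l^2 - 27*l - 81)/(l^3*(l^3 + 27*l^2 + 243*l + 729))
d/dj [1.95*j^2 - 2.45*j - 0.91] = 3.9*j - 2.45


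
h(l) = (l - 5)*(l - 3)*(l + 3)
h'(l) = (l - 5)*(l - 3) + (l - 5)*(l + 3) + (l - 3)*(l + 3) = 3*l^2 - 10*l - 9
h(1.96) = 15.68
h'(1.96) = -17.08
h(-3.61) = -34.72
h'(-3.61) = 66.20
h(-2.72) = 12.36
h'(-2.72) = 40.40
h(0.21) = 42.90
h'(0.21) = -10.97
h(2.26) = 10.67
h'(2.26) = -16.28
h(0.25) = 42.45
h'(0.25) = -11.31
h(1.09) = 30.54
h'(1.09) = -16.34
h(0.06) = 44.44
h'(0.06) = -9.59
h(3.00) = 0.00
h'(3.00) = -12.00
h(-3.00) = 0.00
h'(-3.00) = 48.00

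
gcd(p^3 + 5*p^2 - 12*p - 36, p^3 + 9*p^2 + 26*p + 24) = p + 2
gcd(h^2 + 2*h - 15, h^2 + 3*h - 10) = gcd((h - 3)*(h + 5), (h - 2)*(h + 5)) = h + 5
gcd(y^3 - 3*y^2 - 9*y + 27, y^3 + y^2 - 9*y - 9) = y^2 - 9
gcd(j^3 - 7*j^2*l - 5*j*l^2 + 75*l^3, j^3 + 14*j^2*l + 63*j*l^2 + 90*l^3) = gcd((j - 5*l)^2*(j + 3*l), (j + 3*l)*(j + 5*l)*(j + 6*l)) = j + 3*l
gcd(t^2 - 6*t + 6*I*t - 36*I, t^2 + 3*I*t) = 1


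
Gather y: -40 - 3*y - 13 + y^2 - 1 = y^2 - 3*y - 54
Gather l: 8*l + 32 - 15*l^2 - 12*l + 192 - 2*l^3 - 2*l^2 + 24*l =-2*l^3 - 17*l^2 + 20*l + 224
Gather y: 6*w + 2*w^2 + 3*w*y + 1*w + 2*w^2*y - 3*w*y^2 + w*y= 2*w^2 - 3*w*y^2 + 7*w + y*(2*w^2 + 4*w)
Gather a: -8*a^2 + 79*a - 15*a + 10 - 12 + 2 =-8*a^2 + 64*a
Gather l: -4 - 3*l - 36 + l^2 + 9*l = l^2 + 6*l - 40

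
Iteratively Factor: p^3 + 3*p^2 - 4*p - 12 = (p + 2)*(p^2 + p - 6) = (p + 2)*(p + 3)*(p - 2)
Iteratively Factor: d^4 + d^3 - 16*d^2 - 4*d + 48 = (d - 3)*(d^3 + 4*d^2 - 4*d - 16) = (d - 3)*(d + 4)*(d^2 - 4) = (d - 3)*(d + 2)*(d + 4)*(d - 2)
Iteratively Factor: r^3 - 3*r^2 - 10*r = (r)*(r^2 - 3*r - 10) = r*(r - 5)*(r + 2)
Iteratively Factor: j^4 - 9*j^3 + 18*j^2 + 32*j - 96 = (j - 3)*(j^3 - 6*j^2 + 32) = (j - 4)*(j - 3)*(j^2 - 2*j - 8) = (j - 4)*(j - 3)*(j + 2)*(j - 4)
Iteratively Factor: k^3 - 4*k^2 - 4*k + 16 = (k - 4)*(k^2 - 4) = (k - 4)*(k + 2)*(k - 2)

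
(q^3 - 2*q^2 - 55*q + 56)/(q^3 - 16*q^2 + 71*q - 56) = (q + 7)/(q - 7)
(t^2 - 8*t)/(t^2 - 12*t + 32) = t/(t - 4)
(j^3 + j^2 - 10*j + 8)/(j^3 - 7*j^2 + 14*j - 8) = (j + 4)/(j - 4)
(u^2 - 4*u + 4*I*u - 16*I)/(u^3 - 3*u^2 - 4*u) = (u + 4*I)/(u*(u + 1))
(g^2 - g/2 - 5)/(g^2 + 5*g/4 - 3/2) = 2*(2*g - 5)/(4*g - 3)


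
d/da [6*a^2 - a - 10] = 12*a - 1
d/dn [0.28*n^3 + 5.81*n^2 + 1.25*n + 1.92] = 0.84*n^2 + 11.62*n + 1.25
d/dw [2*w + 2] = 2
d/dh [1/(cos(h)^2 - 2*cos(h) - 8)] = 2*(cos(h) - 1)*sin(h)/(sin(h)^2 + 2*cos(h) + 7)^2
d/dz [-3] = 0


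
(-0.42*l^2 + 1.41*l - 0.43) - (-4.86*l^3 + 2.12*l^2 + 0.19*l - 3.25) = 4.86*l^3 - 2.54*l^2 + 1.22*l + 2.82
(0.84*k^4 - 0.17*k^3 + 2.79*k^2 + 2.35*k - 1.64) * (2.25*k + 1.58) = 1.89*k^5 + 0.9447*k^4 + 6.0089*k^3 + 9.6957*k^2 + 0.0230000000000006*k - 2.5912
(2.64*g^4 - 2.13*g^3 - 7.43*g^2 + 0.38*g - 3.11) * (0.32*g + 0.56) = 0.8448*g^5 + 0.7968*g^4 - 3.5704*g^3 - 4.0392*g^2 - 0.7824*g - 1.7416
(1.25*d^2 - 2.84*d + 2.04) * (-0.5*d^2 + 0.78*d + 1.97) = -0.625*d^4 + 2.395*d^3 - 0.7727*d^2 - 4.0036*d + 4.0188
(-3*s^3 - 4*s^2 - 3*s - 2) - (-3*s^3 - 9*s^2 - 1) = 5*s^2 - 3*s - 1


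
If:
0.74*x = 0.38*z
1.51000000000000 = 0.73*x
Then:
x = 2.07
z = 4.03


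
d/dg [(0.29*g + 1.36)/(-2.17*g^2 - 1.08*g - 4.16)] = (0.6293*g^2 + 5.9024*g + 0.2624)/(4.7089*g^4 + 4.6872*g^3 + 19.2208*g^2 + 8.9856*g + 17.3056)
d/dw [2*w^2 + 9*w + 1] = 4*w + 9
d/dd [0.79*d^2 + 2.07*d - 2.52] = 1.58*d + 2.07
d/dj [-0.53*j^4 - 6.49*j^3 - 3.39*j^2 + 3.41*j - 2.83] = -2.12*j^3 - 19.47*j^2 - 6.78*j + 3.41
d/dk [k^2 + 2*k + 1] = 2*k + 2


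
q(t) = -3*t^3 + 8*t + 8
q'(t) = 8 - 9*t^2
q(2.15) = -4.62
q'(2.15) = -33.60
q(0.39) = 10.94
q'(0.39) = 6.63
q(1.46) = 10.34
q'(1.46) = -11.18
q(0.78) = 12.82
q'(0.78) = 2.52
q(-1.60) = 7.49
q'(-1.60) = -15.04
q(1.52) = 9.62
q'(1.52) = -12.79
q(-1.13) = 3.29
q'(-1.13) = -3.49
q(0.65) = 12.38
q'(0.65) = 4.20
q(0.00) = 8.00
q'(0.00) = 8.00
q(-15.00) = 10013.00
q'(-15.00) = -2017.00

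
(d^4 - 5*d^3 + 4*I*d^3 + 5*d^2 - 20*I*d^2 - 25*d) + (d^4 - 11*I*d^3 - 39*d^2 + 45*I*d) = 2*d^4 - 5*d^3 - 7*I*d^3 - 34*d^2 - 20*I*d^2 - 25*d + 45*I*d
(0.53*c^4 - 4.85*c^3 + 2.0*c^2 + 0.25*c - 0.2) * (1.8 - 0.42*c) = -0.2226*c^5 + 2.991*c^4 - 9.57*c^3 + 3.495*c^2 + 0.534*c - 0.36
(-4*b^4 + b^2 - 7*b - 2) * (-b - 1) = 4*b^5 + 4*b^4 - b^3 + 6*b^2 + 9*b + 2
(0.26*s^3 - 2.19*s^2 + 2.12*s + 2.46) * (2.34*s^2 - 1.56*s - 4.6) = 0.6084*s^5 - 5.5302*s^4 + 7.1812*s^3 + 12.5232*s^2 - 13.5896*s - 11.316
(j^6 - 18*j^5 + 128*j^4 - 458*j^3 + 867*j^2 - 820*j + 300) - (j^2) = j^6 - 18*j^5 + 128*j^4 - 458*j^3 + 866*j^2 - 820*j + 300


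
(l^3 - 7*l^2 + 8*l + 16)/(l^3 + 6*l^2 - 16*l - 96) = (l^2 - 3*l - 4)/(l^2 + 10*l + 24)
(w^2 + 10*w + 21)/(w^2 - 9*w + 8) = (w^2 + 10*w + 21)/(w^2 - 9*w + 8)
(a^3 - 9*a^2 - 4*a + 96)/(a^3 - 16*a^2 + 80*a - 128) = (a + 3)/(a - 4)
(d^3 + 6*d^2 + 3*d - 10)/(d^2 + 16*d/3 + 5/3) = 3*(d^2 + d - 2)/(3*d + 1)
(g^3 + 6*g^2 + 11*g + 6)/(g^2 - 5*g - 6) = (g^2 + 5*g + 6)/(g - 6)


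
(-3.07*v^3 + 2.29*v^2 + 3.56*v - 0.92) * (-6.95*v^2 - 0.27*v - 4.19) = 21.3365*v^5 - 15.0866*v^4 - 12.497*v^3 - 4.1623*v^2 - 14.668*v + 3.8548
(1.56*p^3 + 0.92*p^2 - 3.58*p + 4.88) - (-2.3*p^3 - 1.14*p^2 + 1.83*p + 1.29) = 3.86*p^3 + 2.06*p^2 - 5.41*p + 3.59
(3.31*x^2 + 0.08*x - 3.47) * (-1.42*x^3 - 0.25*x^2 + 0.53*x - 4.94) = -4.7002*x^5 - 0.9411*x^4 + 6.6617*x^3 - 15.4415*x^2 - 2.2343*x + 17.1418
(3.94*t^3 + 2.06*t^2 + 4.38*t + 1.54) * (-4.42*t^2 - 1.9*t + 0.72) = -17.4148*t^5 - 16.5912*t^4 - 20.4368*t^3 - 13.6456*t^2 + 0.2276*t + 1.1088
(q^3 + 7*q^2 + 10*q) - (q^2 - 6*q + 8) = q^3 + 6*q^2 + 16*q - 8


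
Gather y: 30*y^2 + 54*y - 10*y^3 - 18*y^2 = -10*y^3 + 12*y^2 + 54*y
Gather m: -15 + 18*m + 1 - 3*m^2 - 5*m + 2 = -3*m^2 + 13*m - 12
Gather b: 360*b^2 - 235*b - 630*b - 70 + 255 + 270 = 360*b^2 - 865*b + 455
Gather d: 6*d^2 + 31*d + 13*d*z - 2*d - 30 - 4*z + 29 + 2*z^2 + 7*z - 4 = 6*d^2 + d*(13*z + 29) + 2*z^2 + 3*z - 5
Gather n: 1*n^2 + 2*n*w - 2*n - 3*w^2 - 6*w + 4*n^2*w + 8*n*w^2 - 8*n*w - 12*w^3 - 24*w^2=n^2*(4*w + 1) + n*(8*w^2 - 6*w - 2) - 12*w^3 - 27*w^2 - 6*w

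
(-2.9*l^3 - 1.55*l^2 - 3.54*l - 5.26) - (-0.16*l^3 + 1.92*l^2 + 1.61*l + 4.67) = -2.74*l^3 - 3.47*l^2 - 5.15*l - 9.93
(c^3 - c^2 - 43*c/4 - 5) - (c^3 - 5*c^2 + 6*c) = 4*c^2 - 67*c/4 - 5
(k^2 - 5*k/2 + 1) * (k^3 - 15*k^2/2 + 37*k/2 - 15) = k^5 - 10*k^4 + 153*k^3/4 - 275*k^2/4 + 56*k - 15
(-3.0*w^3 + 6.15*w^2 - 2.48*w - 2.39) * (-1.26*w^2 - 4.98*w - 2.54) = 3.78*w^5 + 7.191*w^4 - 19.8822*w^3 - 0.2592*w^2 + 18.2014*w + 6.0706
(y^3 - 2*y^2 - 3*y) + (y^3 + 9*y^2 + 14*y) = 2*y^3 + 7*y^2 + 11*y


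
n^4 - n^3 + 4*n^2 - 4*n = n*(n - 1)*(n - 2*I)*(n + 2*I)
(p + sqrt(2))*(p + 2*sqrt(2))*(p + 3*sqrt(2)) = p^3 + 6*sqrt(2)*p^2 + 22*p + 12*sqrt(2)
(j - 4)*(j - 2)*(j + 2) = j^3 - 4*j^2 - 4*j + 16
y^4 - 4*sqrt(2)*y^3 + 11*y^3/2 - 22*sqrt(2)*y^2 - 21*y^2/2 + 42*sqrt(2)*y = y*(y - 3/2)*(y + 7)*(y - 4*sqrt(2))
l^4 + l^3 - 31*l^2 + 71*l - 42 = (l - 3)*(l - 2)*(l - 1)*(l + 7)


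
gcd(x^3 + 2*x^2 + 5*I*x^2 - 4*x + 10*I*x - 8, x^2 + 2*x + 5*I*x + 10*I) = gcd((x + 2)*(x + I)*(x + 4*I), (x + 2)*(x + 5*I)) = x + 2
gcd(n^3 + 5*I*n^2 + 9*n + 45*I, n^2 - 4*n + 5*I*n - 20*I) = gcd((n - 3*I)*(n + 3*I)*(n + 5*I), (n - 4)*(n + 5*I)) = n + 5*I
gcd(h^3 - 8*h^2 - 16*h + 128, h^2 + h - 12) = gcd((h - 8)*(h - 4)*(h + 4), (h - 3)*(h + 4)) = h + 4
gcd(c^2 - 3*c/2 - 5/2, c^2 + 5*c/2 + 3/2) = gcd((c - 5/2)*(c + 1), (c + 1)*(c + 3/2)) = c + 1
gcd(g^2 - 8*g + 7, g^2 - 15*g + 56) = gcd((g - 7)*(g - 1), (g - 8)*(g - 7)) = g - 7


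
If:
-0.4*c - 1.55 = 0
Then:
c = -3.88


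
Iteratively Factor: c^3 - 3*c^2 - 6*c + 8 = (c - 4)*(c^2 + c - 2) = (c - 4)*(c + 2)*(c - 1)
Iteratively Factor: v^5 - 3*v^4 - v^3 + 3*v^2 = (v)*(v^4 - 3*v^3 - v^2 + 3*v) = v*(v - 1)*(v^3 - 2*v^2 - 3*v) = v*(v - 1)*(v + 1)*(v^2 - 3*v) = v^2*(v - 1)*(v + 1)*(v - 3)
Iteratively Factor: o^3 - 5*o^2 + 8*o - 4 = (o - 2)*(o^2 - 3*o + 2) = (o - 2)*(o - 1)*(o - 2)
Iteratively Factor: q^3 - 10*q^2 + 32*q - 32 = (q - 2)*(q^2 - 8*q + 16) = (q - 4)*(q - 2)*(q - 4)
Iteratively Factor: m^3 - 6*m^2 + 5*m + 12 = (m - 4)*(m^2 - 2*m - 3) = (m - 4)*(m + 1)*(m - 3)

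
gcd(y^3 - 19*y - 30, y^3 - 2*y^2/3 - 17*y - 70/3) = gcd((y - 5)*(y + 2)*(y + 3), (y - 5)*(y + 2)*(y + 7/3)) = y^2 - 3*y - 10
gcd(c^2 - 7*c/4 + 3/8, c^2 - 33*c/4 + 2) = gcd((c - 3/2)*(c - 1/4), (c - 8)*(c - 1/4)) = c - 1/4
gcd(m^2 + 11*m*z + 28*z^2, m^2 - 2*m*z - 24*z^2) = m + 4*z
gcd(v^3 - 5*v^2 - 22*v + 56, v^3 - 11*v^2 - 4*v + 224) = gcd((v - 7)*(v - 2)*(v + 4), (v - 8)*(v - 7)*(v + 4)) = v^2 - 3*v - 28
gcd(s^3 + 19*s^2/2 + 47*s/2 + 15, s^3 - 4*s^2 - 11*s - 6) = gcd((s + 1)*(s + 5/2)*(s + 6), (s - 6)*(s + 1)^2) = s + 1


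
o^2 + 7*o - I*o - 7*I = (o + 7)*(o - I)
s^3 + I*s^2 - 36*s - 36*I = (s - 6)*(s + 6)*(s + I)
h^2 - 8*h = h*(h - 8)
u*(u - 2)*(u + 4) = u^3 + 2*u^2 - 8*u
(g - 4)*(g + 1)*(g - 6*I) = g^3 - 3*g^2 - 6*I*g^2 - 4*g + 18*I*g + 24*I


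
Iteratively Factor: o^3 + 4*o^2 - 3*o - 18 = (o + 3)*(o^2 + o - 6) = (o - 2)*(o + 3)*(o + 3)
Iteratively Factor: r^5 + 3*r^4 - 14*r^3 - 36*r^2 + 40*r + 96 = (r + 4)*(r^4 - r^3 - 10*r^2 + 4*r + 24) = (r + 2)*(r + 4)*(r^3 - 3*r^2 - 4*r + 12) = (r - 2)*(r + 2)*(r + 4)*(r^2 - r - 6) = (r - 3)*(r - 2)*(r + 2)*(r + 4)*(r + 2)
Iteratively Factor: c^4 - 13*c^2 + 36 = (c + 2)*(c^3 - 2*c^2 - 9*c + 18) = (c - 3)*(c + 2)*(c^2 + c - 6) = (c - 3)*(c - 2)*(c + 2)*(c + 3)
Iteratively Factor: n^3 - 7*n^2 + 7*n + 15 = (n - 5)*(n^2 - 2*n - 3) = (n - 5)*(n + 1)*(n - 3)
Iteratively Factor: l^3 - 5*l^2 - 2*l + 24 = (l + 2)*(l^2 - 7*l + 12) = (l - 4)*(l + 2)*(l - 3)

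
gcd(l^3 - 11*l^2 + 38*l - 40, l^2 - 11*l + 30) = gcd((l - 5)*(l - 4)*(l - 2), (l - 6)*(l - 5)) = l - 5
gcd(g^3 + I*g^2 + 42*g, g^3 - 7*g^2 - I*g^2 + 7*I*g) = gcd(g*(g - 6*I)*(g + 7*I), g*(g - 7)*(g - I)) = g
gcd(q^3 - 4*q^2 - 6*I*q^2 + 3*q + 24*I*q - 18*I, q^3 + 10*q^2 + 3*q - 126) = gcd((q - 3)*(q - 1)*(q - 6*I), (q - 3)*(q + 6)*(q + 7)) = q - 3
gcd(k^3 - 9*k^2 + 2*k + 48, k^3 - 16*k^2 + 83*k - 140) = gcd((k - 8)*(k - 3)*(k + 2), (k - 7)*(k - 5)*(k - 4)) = 1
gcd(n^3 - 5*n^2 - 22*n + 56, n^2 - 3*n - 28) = n^2 - 3*n - 28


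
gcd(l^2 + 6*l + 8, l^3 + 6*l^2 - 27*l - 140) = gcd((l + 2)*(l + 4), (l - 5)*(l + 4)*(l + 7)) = l + 4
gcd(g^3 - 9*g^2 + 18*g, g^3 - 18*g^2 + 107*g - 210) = g - 6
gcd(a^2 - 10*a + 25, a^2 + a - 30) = a - 5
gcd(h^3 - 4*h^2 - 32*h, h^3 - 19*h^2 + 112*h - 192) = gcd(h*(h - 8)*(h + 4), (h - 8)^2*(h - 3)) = h - 8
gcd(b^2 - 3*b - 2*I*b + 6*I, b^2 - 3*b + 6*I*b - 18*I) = b - 3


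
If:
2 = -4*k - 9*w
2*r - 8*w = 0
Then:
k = -9*w/4 - 1/2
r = 4*w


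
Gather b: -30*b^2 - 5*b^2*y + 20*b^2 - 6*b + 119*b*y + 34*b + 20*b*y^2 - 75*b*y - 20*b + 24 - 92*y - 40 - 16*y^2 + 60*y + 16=b^2*(-5*y - 10) + b*(20*y^2 + 44*y + 8) - 16*y^2 - 32*y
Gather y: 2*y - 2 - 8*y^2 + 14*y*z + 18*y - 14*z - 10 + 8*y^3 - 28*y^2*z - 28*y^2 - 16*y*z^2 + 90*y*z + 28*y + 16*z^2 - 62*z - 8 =8*y^3 + y^2*(-28*z - 36) + y*(-16*z^2 + 104*z + 48) + 16*z^2 - 76*z - 20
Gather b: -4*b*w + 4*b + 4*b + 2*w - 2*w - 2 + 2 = b*(8 - 4*w)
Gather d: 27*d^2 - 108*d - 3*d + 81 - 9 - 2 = 27*d^2 - 111*d + 70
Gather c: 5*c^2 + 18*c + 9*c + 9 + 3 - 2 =5*c^2 + 27*c + 10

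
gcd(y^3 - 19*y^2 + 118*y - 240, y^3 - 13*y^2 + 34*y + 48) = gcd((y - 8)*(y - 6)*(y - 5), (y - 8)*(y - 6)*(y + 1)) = y^2 - 14*y + 48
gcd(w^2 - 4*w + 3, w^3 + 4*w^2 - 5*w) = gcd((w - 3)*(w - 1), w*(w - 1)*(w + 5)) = w - 1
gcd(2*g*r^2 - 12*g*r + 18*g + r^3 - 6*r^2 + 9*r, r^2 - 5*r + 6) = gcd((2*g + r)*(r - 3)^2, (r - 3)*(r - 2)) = r - 3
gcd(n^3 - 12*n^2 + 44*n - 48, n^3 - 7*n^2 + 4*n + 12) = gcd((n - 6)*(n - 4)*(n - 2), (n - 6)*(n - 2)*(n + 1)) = n^2 - 8*n + 12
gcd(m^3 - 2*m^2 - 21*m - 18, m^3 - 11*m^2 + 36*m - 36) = m - 6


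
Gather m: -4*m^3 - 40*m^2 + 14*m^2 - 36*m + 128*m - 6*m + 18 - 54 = -4*m^3 - 26*m^2 + 86*m - 36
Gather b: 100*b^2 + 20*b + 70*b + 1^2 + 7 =100*b^2 + 90*b + 8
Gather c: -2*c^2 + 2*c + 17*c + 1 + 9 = -2*c^2 + 19*c + 10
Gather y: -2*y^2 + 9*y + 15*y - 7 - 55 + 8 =-2*y^2 + 24*y - 54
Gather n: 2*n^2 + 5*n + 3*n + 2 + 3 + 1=2*n^2 + 8*n + 6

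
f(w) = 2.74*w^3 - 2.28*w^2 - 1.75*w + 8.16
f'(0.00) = -1.75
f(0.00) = 8.16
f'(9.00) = 623.03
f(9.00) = 1805.19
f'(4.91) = 174.03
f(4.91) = 268.94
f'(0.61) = -1.47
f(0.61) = 6.87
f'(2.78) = 49.10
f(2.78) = 44.54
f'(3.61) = 88.91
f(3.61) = 101.04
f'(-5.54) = 275.80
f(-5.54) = -518.01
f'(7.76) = 457.85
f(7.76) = 1137.65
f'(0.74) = -0.62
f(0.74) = 6.73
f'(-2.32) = 53.07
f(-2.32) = -34.27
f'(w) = 8.22*w^2 - 4.56*w - 1.75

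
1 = 1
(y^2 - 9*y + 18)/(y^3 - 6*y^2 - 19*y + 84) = (y - 6)/(y^2 - 3*y - 28)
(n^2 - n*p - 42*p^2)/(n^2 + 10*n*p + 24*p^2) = (n - 7*p)/(n + 4*p)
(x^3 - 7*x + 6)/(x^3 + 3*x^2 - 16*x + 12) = (x + 3)/(x + 6)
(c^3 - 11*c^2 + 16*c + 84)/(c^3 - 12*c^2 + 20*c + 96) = (c - 7)/(c - 8)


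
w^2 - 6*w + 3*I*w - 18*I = (w - 6)*(w + 3*I)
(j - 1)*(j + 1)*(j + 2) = j^3 + 2*j^2 - j - 2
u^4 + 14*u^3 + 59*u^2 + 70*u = u*(u + 2)*(u + 5)*(u + 7)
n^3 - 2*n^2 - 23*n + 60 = (n - 4)*(n - 3)*(n + 5)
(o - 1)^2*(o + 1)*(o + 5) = o^4 + 4*o^3 - 6*o^2 - 4*o + 5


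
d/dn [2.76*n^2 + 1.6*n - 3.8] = 5.52*n + 1.6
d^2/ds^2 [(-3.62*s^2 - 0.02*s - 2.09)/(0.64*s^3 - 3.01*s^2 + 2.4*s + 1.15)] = (-2.965504*s^6 - 0.0491520000000207*s^5 + 23.32032*s^4 + 49.1165719999999*s^3 - 207.882234*s^2 + 99.40302*s - 48.01037)/(0.262144*s^9 - 3.698688*s^8 + 20.344512*s^7 - 53.597941*s^6 + 62.99976*s^5 - 10.157055*s^4 - 33.4824*s^3 + 7.929825*s^2 + 9.522*s + 1.520875)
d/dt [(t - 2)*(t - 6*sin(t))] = t + (2 - t)*(6*cos(t) - 1) - 6*sin(t)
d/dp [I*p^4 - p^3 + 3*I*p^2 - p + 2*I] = 4*I*p^3 - 3*p^2 + 6*I*p - 1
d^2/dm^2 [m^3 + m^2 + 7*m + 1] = 6*m + 2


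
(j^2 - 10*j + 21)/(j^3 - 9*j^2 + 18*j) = (j - 7)/(j*(j - 6))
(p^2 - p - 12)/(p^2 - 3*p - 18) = (p - 4)/(p - 6)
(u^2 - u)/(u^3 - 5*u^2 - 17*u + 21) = u/(u^2 - 4*u - 21)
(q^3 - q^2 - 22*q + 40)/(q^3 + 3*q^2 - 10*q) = (q - 4)/q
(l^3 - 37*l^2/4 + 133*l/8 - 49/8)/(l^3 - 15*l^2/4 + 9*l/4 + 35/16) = 2*(2*l^2 - 15*l + 7)/(4*l^2 - 8*l - 5)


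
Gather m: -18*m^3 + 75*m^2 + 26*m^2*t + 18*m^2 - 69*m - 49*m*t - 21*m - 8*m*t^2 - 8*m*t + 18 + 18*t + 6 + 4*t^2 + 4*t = -18*m^3 + m^2*(26*t + 93) + m*(-8*t^2 - 57*t - 90) + 4*t^2 + 22*t + 24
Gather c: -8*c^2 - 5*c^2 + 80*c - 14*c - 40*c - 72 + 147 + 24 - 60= -13*c^2 + 26*c + 39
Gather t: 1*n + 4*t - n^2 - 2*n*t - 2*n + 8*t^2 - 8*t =-n^2 - n + 8*t^2 + t*(-2*n - 4)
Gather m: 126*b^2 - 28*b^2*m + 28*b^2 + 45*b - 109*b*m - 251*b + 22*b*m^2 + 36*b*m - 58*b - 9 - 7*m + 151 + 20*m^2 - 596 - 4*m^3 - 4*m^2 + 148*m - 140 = 154*b^2 - 264*b - 4*m^3 + m^2*(22*b + 16) + m*(-28*b^2 - 73*b + 141) - 594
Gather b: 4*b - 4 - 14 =4*b - 18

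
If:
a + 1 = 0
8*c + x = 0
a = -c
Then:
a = -1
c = 1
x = -8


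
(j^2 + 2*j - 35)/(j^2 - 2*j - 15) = (j + 7)/(j + 3)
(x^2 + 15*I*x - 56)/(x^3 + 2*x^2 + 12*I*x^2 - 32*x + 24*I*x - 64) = (x + 7*I)/(x^2 + x*(2 + 4*I) + 8*I)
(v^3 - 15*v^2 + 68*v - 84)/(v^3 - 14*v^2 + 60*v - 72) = (v - 7)/(v - 6)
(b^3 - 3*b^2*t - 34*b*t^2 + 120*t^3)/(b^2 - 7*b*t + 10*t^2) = (-b^2 - 2*b*t + 24*t^2)/(-b + 2*t)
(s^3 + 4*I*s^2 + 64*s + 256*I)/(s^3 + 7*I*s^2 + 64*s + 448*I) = (s + 4*I)/(s + 7*I)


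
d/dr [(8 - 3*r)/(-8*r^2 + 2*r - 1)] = (-24*r^2 + 128*r - 13)/(64*r^4 - 32*r^3 + 20*r^2 - 4*r + 1)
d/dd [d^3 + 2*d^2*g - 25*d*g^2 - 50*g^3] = 3*d^2 + 4*d*g - 25*g^2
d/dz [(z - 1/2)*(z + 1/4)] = 2*z - 1/4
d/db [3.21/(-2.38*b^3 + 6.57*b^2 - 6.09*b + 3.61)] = (22.9194*b^2 - 42.1794*b + 19.5489)/(2.38*b^3 - 6.57*b^2 + 6.09*b - 3.61)^2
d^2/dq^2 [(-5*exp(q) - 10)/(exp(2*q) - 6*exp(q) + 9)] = 5*(-exp(2*q) - 20*exp(q) - 21)*exp(q)/(exp(4*q) - 12*exp(3*q) + 54*exp(2*q) - 108*exp(q) + 81)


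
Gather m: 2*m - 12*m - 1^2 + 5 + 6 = 10 - 10*m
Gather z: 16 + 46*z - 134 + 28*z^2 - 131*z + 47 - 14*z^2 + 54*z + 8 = 14*z^2 - 31*z - 63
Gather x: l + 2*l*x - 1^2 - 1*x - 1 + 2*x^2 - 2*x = l + 2*x^2 + x*(2*l - 3) - 2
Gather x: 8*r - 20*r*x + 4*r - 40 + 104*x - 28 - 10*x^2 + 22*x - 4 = 12*r - 10*x^2 + x*(126 - 20*r) - 72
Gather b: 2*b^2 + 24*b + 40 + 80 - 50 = 2*b^2 + 24*b + 70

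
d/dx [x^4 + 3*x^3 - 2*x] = 4*x^3 + 9*x^2 - 2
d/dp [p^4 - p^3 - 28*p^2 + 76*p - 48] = 4*p^3 - 3*p^2 - 56*p + 76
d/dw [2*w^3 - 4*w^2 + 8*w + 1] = 6*w^2 - 8*w + 8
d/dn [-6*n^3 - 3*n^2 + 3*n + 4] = -18*n^2 - 6*n + 3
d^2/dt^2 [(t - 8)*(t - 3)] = 2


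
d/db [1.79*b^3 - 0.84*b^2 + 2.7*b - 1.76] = 5.37*b^2 - 1.68*b + 2.7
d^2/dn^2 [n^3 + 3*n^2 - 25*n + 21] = 6*n + 6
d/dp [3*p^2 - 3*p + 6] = 6*p - 3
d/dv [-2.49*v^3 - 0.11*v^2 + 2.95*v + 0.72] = -7.47*v^2 - 0.22*v + 2.95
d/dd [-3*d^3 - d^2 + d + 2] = -9*d^2 - 2*d + 1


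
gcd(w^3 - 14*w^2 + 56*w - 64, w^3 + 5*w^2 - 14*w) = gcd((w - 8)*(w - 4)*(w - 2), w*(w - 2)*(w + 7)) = w - 2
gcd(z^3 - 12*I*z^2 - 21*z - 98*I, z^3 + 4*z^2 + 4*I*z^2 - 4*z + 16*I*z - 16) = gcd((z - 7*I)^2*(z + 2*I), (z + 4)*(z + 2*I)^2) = z + 2*I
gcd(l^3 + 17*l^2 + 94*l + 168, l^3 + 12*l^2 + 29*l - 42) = l^2 + 13*l + 42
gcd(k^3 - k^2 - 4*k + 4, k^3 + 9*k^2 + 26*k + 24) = k + 2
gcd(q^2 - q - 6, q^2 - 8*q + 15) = q - 3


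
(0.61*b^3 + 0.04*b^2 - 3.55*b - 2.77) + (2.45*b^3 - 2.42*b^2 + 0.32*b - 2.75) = 3.06*b^3 - 2.38*b^2 - 3.23*b - 5.52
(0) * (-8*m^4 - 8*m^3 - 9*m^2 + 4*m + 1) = 0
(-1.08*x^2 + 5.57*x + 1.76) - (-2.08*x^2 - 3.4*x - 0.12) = 1.0*x^2 + 8.97*x + 1.88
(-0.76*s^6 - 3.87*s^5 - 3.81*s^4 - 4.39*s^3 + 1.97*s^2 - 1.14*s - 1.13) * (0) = 0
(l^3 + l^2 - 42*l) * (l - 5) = l^4 - 4*l^3 - 47*l^2 + 210*l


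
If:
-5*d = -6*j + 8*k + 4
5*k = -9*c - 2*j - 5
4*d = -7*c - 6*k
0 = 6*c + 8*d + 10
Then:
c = -383/95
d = 337/190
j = 2599/380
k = 669/190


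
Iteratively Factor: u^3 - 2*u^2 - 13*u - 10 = (u - 5)*(u^2 + 3*u + 2) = (u - 5)*(u + 2)*(u + 1)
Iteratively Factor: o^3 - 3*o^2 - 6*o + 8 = (o - 4)*(o^2 + o - 2) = (o - 4)*(o + 2)*(o - 1)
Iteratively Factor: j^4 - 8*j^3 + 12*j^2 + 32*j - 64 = (j - 4)*(j^3 - 4*j^2 - 4*j + 16) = (j - 4)*(j - 2)*(j^2 - 2*j - 8) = (j - 4)*(j - 2)*(j + 2)*(j - 4)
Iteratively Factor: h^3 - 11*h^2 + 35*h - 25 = (h - 1)*(h^2 - 10*h + 25) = (h - 5)*(h - 1)*(h - 5)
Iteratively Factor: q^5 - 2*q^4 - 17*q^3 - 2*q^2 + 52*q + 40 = (q + 2)*(q^4 - 4*q^3 - 9*q^2 + 16*q + 20) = (q + 2)^2*(q^3 - 6*q^2 + 3*q + 10) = (q - 5)*(q + 2)^2*(q^2 - q - 2) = (q - 5)*(q - 2)*(q + 2)^2*(q + 1)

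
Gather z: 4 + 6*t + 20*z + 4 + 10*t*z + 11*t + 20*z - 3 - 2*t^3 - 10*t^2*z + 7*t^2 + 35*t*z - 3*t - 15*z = -2*t^3 + 7*t^2 + 14*t + z*(-10*t^2 + 45*t + 25) + 5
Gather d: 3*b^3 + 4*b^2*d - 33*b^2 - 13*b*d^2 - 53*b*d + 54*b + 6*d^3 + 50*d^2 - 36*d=3*b^3 - 33*b^2 + 54*b + 6*d^3 + d^2*(50 - 13*b) + d*(4*b^2 - 53*b - 36)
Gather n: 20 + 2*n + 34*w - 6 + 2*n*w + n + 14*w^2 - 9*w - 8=n*(2*w + 3) + 14*w^2 + 25*w + 6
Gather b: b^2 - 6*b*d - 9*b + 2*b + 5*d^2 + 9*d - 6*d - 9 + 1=b^2 + b*(-6*d - 7) + 5*d^2 + 3*d - 8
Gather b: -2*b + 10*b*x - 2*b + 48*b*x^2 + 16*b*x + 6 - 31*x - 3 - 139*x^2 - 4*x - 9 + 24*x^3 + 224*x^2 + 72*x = b*(48*x^2 + 26*x - 4) + 24*x^3 + 85*x^2 + 37*x - 6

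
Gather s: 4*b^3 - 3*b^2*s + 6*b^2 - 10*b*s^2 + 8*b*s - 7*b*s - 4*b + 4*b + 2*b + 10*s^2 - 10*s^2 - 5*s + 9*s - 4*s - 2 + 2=4*b^3 + 6*b^2 - 10*b*s^2 + 2*b + s*(-3*b^2 + b)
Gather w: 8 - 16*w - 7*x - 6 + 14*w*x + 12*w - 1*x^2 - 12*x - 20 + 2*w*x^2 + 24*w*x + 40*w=w*(2*x^2 + 38*x + 36) - x^2 - 19*x - 18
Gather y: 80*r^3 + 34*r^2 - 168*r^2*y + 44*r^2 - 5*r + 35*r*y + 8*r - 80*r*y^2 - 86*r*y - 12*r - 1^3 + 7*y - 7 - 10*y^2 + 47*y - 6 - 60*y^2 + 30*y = 80*r^3 + 78*r^2 - 9*r + y^2*(-80*r - 70) + y*(-168*r^2 - 51*r + 84) - 14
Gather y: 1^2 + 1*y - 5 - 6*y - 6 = -5*y - 10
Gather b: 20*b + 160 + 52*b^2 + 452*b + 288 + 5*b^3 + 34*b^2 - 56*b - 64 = 5*b^3 + 86*b^2 + 416*b + 384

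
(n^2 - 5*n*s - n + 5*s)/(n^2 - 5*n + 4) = (n - 5*s)/(n - 4)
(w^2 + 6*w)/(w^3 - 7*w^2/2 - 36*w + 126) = 2*w/(2*w^2 - 19*w + 42)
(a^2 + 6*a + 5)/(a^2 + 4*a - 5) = (a + 1)/(a - 1)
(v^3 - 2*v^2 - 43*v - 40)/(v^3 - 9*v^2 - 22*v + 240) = (v + 1)/(v - 6)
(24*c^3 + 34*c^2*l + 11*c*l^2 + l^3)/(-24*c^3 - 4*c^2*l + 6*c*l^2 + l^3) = (-4*c^2 - 5*c*l - l^2)/(4*c^2 - l^2)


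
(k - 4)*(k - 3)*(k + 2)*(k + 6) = k^4 + k^3 - 32*k^2 + 12*k + 144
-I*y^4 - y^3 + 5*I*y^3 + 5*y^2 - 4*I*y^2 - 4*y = y*(y - 4)*(y - I)*(-I*y + I)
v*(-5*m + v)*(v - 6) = -5*m*v^2 + 30*m*v + v^3 - 6*v^2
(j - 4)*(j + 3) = j^2 - j - 12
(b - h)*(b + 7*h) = b^2 + 6*b*h - 7*h^2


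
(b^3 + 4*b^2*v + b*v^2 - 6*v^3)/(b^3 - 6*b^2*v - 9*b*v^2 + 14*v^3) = (-b - 3*v)/(-b + 7*v)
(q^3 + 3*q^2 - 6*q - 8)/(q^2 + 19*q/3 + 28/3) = 3*(q^2 - q - 2)/(3*q + 7)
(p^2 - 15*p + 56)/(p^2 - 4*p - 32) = (p - 7)/(p + 4)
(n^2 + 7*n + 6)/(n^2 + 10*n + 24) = (n + 1)/(n + 4)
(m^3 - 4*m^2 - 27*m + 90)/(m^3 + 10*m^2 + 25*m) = (m^2 - 9*m + 18)/(m*(m + 5))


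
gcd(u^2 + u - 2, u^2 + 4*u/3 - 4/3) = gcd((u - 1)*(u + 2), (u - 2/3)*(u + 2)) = u + 2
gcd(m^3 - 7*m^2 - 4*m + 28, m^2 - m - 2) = m - 2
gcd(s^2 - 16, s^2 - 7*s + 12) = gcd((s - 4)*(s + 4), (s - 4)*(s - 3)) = s - 4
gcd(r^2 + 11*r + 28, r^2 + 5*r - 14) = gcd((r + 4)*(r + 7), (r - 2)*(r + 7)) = r + 7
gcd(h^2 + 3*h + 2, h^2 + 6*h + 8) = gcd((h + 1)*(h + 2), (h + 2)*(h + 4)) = h + 2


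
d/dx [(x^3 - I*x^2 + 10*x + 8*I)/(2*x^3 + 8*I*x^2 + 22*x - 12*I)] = (5*I*x^3 - 3*x^2 - 96*I*x + 148)/(2*(x^5 + 9*I*x^4 - 3*x^3 + 73*I*x^2 + 96*x - 36*I))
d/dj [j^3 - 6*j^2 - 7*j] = 3*j^2 - 12*j - 7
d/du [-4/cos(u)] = -4*sin(u)/cos(u)^2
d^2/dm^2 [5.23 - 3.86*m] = 0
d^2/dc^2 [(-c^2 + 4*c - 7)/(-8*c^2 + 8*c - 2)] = 3*(23 - 4*c)/(16*c^4 - 32*c^3 + 24*c^2 - 8*c + 1)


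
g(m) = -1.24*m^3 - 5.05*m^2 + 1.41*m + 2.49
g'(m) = -3.72*m^2 - 10.1*m + 1.41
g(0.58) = 1.37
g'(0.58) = -5.70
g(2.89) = -65.54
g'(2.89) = -58.85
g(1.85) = -20.04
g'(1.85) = -30.01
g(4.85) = -250.92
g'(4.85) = -135.08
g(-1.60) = -7.61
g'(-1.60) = 8.05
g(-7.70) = 258.32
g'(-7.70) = -141.38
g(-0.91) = -2.04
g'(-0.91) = 7.52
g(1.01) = -2.51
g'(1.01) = -12.59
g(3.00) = -72.21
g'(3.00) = -62.37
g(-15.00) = 3030.09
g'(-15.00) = -684.09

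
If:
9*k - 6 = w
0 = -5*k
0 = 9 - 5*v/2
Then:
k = 0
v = 18/5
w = -6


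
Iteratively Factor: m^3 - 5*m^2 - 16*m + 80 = (m + 4)*(m^2 - 9*m + 20) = (m - 5)*(m + 4)*(m - 4)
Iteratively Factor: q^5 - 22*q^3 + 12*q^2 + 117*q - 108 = (q + 4)*(q^4 - 4*q^3 - 6*q^2 + 36*q - 27) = (q - 1)*(q + 4)*(q^3 - 3*q^2 - 9*q + 27) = (q - 3)*(q - 1)*(q + 4)*(q^2 - 9) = (q - 3)*(q - 1)*(q + 3)*(q + 4)*(q - 3)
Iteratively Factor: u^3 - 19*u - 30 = (u + 2)*(u^2 - 2*u - 15) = (u + 2)*(u + 3)*(u - 5)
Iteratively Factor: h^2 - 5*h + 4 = (h - 4)*(h - 1)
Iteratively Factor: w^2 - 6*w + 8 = (w - 2)*(w - 4)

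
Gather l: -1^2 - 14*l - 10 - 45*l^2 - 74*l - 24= -45*l^2 - 88*l - 35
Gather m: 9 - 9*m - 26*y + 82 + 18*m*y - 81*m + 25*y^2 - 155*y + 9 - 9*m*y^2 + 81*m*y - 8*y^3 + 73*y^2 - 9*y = m*(-9*y^2 + 99*y - 90) - 8*y^3 + 98*y^2 - 190*y + 100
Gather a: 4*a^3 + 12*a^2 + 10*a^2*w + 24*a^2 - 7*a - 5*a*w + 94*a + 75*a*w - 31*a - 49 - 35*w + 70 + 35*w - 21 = 4*a^3 + a^2*(10*w + 36) + a*(70*w + 56)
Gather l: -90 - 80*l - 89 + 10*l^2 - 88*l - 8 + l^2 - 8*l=11*l^2 - 176*l - 187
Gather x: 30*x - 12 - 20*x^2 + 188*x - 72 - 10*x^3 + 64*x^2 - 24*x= -10*x^3 + 44*x^2 + 194*x - 84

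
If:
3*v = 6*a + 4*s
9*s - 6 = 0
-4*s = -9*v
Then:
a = -8/27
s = 2/3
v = 8/27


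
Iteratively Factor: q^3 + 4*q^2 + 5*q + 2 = (q + 2)*(q^2 + 2*q + 1) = (q + 1)*(q + 2)*(q + 1)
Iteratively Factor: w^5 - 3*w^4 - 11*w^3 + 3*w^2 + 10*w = (w + 1)*(w^4 - 4*w^3 - 7*w^2 + 10*w) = (w + 1)*(w + 2)*(w^3 - 6*w^2 + 5*w) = (w - 1)*(w + 1)*(w + 2)*(w^2 - 5*w) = (w - 5)*(w - 1)*(w + 1)*(w + 2)*(w)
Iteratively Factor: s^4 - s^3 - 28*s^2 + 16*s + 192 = (s - 4)*(s^3 + 3*s^2 - 16*s - 48) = (s - 4)*(s + 3)*(s^2 - 16) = (s - 4)^2*(s + 3)*(s + 4)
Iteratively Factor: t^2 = (t)*(t)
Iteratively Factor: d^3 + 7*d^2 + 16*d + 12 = (d + 3)*(d^2 + 4*d + 4) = (d + 2)*(d + 3)*(d + 2)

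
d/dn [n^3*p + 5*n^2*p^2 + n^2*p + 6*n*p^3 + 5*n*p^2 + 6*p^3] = p*(3*n^2 + 10*n*p + 2*n + 6*p^2 + 5*p)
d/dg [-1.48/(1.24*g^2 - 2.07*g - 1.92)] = (3.6704*g - 3.0636)/(-1.24*g^2 + 2.07*g + 1.92)^2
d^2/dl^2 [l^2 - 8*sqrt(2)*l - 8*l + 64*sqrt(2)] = 2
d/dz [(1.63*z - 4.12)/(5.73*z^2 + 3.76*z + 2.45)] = (-9.3399*z^2 + 47.2152*z + 19.4847)/(32.8329*z^4 + 43.0896*z^3 + 42.2146*z^2 + 18.424*z + 6.0025)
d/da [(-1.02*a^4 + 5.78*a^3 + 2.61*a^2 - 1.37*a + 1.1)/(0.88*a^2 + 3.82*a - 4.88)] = (-1.7952*a^5 - 6.6028*a^4 + 64.0696*a^3 - 73.4434*a^2 - 27.4096*a + 2.4836)/(0.7744*a^4 + 6.7232*a^3 + 6.0036*a^2 - 37.2832*a + 23.8144)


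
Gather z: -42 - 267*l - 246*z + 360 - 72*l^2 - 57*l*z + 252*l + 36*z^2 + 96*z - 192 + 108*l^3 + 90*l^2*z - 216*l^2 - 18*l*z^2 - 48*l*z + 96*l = 108*l^3 - 288*l^2 + 81*l + z^2*(36 - 18*l) + z*(90*l^2 - 105*l - 150) + 126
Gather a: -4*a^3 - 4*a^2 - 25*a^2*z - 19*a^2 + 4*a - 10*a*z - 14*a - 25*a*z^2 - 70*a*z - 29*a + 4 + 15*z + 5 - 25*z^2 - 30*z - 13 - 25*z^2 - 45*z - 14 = -4*a^3 + a^2*(-25*z - 23) + a*(-25*z^2 - 80*z - 39) - 50*z^2 - 60*z - 18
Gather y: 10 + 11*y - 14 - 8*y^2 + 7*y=-8*y^2 + 18*y - 4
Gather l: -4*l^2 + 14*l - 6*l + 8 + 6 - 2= -4*l^2 + 8*l + 12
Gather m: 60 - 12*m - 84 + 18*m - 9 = 6*m - 33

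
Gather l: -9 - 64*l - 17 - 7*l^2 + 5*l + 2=-7*l^2 - 59*l - 24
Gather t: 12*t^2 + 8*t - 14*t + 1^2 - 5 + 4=12*t^2 - 6*t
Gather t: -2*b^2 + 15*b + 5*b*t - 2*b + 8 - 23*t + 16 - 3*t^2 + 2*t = -2*b^2 + 13*b - 3*t^2 + t*(5*b - 21) + 24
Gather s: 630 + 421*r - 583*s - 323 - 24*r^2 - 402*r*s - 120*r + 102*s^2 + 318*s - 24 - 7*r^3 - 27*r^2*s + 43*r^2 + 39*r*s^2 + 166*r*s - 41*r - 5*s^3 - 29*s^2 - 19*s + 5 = -7*r^3 + 19*r^2 + 260*r - 5*s^3 + s^2*(39*r + 73) + s*(-27*r^2 - 236*r - 284) + 288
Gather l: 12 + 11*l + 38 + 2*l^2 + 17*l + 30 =2*l^2 + 28*l + 80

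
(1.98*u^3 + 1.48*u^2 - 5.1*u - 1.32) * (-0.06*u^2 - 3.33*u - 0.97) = -0.1188*u^5 - 6.6822*u^4 - 6.543*u^3 + 15.6266*u^2 + 9.3426*u + 1.2804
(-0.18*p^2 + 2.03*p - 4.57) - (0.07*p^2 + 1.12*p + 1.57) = -0.25*p^2 + 0.91*p - 6.14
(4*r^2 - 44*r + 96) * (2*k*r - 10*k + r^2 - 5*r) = 8*k*r^3 - 128*k*r^2 + 632*k*r - 960*k + 4*r^4 - 64*r^3 + 316*r^2 - 480*r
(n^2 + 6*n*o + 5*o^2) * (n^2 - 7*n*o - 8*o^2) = n^4 - n^3*o - 45*n^2*o^2 - 83*n*o^3 - 40*o^4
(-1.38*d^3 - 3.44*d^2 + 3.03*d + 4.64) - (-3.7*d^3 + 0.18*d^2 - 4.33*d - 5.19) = 2.32*d^3 - 3.62*d^2 + 7.36*d + 9.83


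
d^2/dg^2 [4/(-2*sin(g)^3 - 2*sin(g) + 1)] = 8*(18*sin(g)^6 - 20*sin(g)^4 + 9*sin(g)^3 - 10*sin(g)^2 - 5*sin(g) - 4)/(2*sin(g)^3 + 2*sin(g) - 1)^3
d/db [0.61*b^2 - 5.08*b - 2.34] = 1.22*b - 5.08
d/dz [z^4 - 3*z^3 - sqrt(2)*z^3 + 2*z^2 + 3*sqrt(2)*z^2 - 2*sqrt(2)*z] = 4*z^3 - 9*z^2 - 3*sqrt(2)*z^2 + 4*z + 6*sqrt(2)*z - 2*sqrt(2)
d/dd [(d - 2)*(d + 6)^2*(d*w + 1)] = (d + 6)*(w*(d - 2)*(d + 6) + 2*(d - 2)*(d*w + 1) + (d + 6)*(d*w + 1))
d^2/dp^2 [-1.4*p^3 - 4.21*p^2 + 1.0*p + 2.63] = -8.4*p - 8.42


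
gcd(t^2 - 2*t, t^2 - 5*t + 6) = t - 2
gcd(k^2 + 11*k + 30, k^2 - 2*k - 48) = k + 6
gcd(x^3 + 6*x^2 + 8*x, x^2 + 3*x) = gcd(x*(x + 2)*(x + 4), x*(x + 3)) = x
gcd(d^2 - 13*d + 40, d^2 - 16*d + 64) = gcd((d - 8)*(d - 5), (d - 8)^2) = d - 8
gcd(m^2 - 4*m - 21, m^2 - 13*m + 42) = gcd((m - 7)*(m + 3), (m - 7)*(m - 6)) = m - 7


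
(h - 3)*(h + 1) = h^2 - 2*h - 3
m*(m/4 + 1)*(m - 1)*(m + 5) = m^4/4 + 2*m^3 + 11*m^2/4 - 5*m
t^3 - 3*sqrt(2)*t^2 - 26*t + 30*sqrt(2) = (t - 5*sqrt(2))*(t - sqrt(2))*(t + 3*sqrt(2))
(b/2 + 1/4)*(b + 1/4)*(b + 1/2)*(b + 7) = b^4/2 + 33*b^3/8 + 37*b^2/8 + 57*b/32 + 7/32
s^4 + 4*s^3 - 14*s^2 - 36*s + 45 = (s - 3)*(s - 1)*(s + 3)*(s + 5)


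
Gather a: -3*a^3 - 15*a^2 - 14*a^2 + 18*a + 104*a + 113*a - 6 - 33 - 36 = -3*a^3 - 29*a^2 + 235*a - 75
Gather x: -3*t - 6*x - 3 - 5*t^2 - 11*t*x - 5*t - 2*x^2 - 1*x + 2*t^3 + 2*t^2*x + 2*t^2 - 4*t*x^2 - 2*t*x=2*t^3 - 3*t^2 - 8*t + x^2*(-4*t - 2) + x*(2*t^2 - 13*t - 7) - 3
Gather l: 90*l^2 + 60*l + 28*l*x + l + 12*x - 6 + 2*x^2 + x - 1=90*l^2 + l*(28*x + 61) + 2*x^2 + 13*x - 7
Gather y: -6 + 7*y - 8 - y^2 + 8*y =-y^2 + 15*y - 14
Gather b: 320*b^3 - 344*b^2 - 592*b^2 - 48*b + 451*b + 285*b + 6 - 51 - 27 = 320*b^3 - 936*b^2 + 688*b - 72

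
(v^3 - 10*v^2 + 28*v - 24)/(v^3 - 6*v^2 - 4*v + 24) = (v - 2)/(v + 2)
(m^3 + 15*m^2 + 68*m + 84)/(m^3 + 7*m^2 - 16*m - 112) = (m^2 + 8*m + 12)/(m^2 - 16)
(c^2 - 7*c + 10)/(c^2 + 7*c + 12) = (c^2 - 7*c + 10)/(c^2 + 7*c + 12)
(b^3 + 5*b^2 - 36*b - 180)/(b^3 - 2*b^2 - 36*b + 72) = (b + 5)/(b - 2)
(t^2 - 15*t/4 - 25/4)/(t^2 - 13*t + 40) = (t + 5/4)/(t - 8)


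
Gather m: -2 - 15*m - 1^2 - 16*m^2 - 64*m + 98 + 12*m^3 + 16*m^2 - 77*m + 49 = 12*m^3 - 156*m + 144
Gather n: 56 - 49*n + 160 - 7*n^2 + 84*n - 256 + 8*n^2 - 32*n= n^2 + 3*n - 40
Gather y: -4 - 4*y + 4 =-4*y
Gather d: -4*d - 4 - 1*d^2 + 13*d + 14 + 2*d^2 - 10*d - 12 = d^2 - d - 2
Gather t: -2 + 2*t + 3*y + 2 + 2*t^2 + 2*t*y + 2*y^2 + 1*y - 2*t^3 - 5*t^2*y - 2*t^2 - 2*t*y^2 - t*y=-2*t^3 - 5*t^2*y + t*(-2*y^2 + y + 2) + 2*y^2 + 4*y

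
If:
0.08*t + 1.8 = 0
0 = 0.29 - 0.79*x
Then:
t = -22.50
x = 0.37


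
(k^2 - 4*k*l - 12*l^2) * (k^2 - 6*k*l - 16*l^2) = k^4 - 10*k^3*l - 4*k^2*l^2 + 136*k*l^3 + 192*l^4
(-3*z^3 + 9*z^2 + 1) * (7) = -21*z^3 + 63*z^2 + 7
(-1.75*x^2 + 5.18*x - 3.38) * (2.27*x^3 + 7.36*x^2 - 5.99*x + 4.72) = -3.9725*x^5 - 1.1214*x^4 + 40.9347*x^3 - 64.165*x^2 + 44.6958*x - 15.9536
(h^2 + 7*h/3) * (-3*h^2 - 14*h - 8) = -3*h^4 - 21*h^3 - 122*h^2/3 - 56*h/3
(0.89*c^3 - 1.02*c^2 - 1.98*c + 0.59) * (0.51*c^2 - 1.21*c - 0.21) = 0.4539*c^5 - 1.5971*c^4 + 0.0374999999999999*c^3 + 2.9109*c^2 - 0.2981*c - 0.1239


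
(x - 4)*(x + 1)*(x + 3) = x^3 - 13*x - 12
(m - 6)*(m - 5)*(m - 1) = m^3 - 12*m^2 + 41*m - 30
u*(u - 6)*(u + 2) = u^3 - 4*u^2 - 12*u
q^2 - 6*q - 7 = (q - 7)*(q + 1)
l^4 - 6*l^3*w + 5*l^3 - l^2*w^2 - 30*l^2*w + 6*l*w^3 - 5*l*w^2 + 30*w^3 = (l + 5)*(l - 6*w)*(l - w)*(l + w)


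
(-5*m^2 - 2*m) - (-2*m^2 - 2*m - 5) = 5 - 3*m^2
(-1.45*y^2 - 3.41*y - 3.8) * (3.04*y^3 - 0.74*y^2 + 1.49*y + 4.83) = -4.408*y^5 - 9.2934*y^4 - 11.1891*y^3 - 9.2724*y^2 - 22.1323*y - 18.354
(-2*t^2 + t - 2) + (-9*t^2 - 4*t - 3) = -11*t^2 - 3*t - 5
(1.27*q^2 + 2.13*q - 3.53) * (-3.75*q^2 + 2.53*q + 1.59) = -4.7625*q^4 - 4.7744*q^3 + 20.6457*q^2 - 5.5442*q - 5.6127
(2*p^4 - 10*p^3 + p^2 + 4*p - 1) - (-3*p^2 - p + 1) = 2*p^4 - 10*p^3 + 4*p^2 + 5*p - 2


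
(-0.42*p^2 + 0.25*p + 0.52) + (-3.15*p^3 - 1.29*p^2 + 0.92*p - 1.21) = -3.15*p^3 - 1.71*p^2 + 1.17*p - 0.69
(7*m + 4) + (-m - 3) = 6*m + 1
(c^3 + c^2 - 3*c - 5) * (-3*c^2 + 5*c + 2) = -3*c^5 + 2*c^4 + 16*c^3 + 2*c^2 - 31*c - 10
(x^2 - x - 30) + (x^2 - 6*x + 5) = 2*x^2 - 7*x - 25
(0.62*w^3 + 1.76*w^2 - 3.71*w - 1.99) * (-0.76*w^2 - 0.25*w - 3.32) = -0.4712*w^5 - 1.4926*w^4 + 0.3212*w^3 - 3.4033*w^2 + 12.8147*w + 6.6068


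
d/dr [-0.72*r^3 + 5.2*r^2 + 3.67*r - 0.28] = -2.16*r^2 + 10.4*r + 3.67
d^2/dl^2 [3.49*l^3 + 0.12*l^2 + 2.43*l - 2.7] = 20.94*l + 0.24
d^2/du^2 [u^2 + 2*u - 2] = 2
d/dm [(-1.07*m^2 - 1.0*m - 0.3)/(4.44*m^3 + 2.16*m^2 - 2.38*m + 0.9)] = (4.7508*m^4 + 8.88*m^3 + 8.7026*m^2 - 0.63*m - 1.614)/(19.7136*m^6 + 19.1808*m^5 - 16.4688*m^4 - 2.2896*m^3 + 9.5524*m^2 - 4.284*m + 0.81)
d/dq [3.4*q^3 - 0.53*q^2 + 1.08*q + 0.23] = 10.2*q^2 - 1.06*q + 1.08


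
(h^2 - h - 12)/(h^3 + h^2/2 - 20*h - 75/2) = 2*(h - 4)/(2*h^2 - 5*h - 25)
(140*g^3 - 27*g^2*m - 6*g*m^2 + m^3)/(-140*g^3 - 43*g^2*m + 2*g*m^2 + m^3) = (-4*g + m)/(4*g + m)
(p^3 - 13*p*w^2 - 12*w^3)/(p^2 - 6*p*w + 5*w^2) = (p^3 - 13*p*w^2 - 12*w^3)/(p^2 - 6*p*w + 5*w^2)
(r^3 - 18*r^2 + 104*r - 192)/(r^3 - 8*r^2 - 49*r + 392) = (r^2 - 10*r + 24)/(r^2 - 49)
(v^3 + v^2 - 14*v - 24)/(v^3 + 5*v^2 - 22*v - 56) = (v + 3)/(v + 7)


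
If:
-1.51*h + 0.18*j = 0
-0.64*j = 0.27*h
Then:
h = 0.00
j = 0.00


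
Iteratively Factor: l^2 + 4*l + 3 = (l + 3)*(l + 1)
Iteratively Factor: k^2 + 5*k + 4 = (k + 1)*(k + 4)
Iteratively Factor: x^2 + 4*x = (x)*(x + 4)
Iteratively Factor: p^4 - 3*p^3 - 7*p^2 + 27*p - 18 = (p - 3)*(p^3 - 7*p + 6) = (p - 3)*(p + 3)*(p^2 - 3*p + 2) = (p - 3)*(p - 2)*(p + 3)*(p - 1)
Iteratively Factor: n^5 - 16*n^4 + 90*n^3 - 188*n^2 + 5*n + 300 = (n + 1)*(n^4 - 17*n^3 + 107*n^2 - 295*n + 300) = (n - 3)*(n + 1)*(n^3 - 14*n^2 + 65*n - 100) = (n - 5)*(n - 3)*(n + 1)*(n^2 - 9*n + 20) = (n - 5)^2*(n - 3)*(n + 1)*(n - 4)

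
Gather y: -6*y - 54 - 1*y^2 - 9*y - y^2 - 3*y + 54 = -2*y^2 - 18*y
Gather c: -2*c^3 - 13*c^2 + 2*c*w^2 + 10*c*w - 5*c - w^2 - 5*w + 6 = -2*c^3 - 13*c^2 + c*(2*w^2 + 10*w - 5) - w^2 - 5*w + 6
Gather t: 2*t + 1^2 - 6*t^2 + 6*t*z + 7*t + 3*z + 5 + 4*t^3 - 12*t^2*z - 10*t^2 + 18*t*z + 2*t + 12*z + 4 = 4*t^3 + t^2*(-12*z - 16) + t*(24*z + 11) + 15*z + 10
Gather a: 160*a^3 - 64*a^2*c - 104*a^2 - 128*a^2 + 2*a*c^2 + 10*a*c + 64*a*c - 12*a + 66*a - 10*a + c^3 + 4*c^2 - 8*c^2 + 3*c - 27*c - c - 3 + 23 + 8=160*a^3 + a^2*(-64*c - 232) + a*(2*c^2 + 74*c + 44) + c^3 - 4*c^2 - 25*c + 28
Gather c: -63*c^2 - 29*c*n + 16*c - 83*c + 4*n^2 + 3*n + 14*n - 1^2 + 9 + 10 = -63*c^2 + c*(-29*n - 67) + 4*n^2 + 17*n + 18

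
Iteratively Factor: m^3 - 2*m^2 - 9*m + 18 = (m + 3)*(m^2 - 5*m + 6) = (m - 3)*(m + 3)*(m - 2)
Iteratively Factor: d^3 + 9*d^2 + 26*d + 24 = (d + 3)*(d^2 + 6*d + 8) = (d + 2)*(d + 3)*(d + 4)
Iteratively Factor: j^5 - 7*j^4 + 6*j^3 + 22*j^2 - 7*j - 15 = (j - 1)*(j^4 - 6*j^3 + 22*j + 15) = (j - 3)*(j - 1)*(j^3 - 3*j^2 - 9*j - 5) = (j - 3)*(j - 1)*(j + 1)*(j^2 - 4*j - 5) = (j - 5)*(j - 3)*(j - 1)*(j + 1)*(j + 1)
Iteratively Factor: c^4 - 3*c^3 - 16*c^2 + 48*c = (c - 4)*(c^3 + c^2 - 12*c) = (c - 4)*(c + 4)*(c^2 - 3*c) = (c - 4)*(c - 3)*(c + 4)*(c)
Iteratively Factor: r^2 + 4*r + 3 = (r + 3)*(r + 1)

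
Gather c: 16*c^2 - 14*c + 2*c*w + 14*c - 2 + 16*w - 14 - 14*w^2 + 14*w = 16*c^2 + 2*c*w - 14*w^2 + 30*w - 16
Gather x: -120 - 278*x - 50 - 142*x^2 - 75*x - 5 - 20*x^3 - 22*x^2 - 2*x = -20*x^3 - 164*x^2 - 355*x - 175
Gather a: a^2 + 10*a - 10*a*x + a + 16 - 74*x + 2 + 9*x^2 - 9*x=a^2 + a*(11 - 10*x) + 9*x^2 - 83*x + 18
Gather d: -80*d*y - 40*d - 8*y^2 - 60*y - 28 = d*(-80*y - 40) - 8*y^2 - 60*y - 28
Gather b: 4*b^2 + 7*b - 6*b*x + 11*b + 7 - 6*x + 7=4*b^2 + b*(18 - 6*x) - 6*x + 14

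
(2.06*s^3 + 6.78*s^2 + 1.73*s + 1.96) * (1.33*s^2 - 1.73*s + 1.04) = 2.7398*s^5 + 5.4536*s^4 - 7.2861*s^3 + 6.6651*s^2 - 1.5916*s + 2.0384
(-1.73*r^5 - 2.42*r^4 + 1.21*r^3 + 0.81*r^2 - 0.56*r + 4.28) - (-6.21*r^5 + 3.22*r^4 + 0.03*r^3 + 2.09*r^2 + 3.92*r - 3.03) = 4.48*r^5 - 5.64*r^4 + 1.18*r^3 - 1.28*r^2 - 4.48*r + 7.31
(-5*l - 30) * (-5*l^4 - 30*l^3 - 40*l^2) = 25*l^5 + 300*l^4 + 1100*l^3 + 1200*l^2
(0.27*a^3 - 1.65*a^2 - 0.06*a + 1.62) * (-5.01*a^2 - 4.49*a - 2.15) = -1.3527*a^5 + 7.0542*a^4 + 7.1286*a^3 - 4.2993*a^2 - 7.1448*a - 3.483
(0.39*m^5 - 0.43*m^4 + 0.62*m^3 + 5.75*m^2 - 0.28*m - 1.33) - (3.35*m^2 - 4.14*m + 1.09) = 0.39*m^5 - 0.43*m^4 + 0.62*m^3 + 2.4*m^2 + 3.86*m - 2.42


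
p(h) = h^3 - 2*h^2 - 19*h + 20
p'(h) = 3*h^2 - 4*h - 19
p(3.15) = -28.44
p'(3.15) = -1.83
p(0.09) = 18.27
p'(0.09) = -19.34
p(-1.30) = 39.12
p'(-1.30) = -8.73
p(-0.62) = 30.77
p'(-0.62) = -15.37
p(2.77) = -26.72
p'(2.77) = -7.06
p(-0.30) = 25.49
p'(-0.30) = -17.53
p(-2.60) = 38.30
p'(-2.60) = 11.68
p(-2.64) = 37.82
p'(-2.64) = 12.47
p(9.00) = 416.00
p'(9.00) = 188.00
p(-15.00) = -3520.00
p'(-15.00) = 716.00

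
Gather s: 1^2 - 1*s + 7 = 8 - s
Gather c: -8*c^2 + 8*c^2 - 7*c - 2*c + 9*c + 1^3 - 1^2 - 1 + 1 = 0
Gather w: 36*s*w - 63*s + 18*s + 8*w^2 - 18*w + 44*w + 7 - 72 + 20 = -45*s + 8*w^2 + w*(36*s + 26) - 45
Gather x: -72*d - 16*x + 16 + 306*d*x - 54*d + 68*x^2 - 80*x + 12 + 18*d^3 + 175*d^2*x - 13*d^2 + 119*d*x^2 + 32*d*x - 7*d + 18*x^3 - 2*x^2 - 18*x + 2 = 18*d^3 - 13*d^2 - 133*d + 18*x^3 + x^2*(119*d + 66) + x*(175*d^2 + 338*d - 114) + 30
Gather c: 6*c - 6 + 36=6*c + 30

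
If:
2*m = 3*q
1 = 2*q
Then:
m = 3/4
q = 1/2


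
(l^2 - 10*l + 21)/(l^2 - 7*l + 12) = (l - 7)/(l - 4)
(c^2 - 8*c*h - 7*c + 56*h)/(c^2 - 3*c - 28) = (c - 8*h)/(c + 4)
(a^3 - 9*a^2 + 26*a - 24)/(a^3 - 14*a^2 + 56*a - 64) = (a - 3)/(a - 8)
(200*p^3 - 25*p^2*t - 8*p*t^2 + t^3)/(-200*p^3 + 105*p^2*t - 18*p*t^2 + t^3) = (-5*p - t)/(5*p - t)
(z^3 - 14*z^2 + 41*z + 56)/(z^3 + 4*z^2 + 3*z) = (z^2 - 15*z + 56)/(z*(z + 3))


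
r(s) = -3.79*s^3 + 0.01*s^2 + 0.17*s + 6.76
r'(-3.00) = -102.22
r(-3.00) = 108.67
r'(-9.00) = -920.98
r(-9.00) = 2768.95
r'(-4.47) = -227.10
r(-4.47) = 344.70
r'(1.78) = -35.82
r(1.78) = -14.28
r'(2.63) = -78.42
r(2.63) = -61.67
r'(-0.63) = -4.36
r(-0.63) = 7.60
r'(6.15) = -429.75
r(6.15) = -873.40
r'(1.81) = -37.04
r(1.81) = -15.37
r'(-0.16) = -0.12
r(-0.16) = 6.75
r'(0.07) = 0.12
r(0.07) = 6.77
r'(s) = -11.37*s^2 + 0.02*s + 0.17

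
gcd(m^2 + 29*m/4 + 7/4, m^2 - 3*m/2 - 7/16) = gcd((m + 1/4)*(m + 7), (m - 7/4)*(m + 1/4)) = m + 1/4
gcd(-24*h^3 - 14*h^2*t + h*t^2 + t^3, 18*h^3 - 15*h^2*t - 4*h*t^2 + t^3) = 3*h + t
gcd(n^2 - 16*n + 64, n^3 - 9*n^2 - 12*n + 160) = n - 8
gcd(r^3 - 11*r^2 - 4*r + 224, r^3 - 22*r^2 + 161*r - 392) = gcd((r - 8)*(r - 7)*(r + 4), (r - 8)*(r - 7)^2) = r^2 - 15*r + 56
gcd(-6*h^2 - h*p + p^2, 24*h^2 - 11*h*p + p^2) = -3*h + p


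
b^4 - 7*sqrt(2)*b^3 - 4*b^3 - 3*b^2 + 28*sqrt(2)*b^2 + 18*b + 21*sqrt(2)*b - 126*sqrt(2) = (b - 3)^2*(b + 2)*(b - 7*sqrt(2))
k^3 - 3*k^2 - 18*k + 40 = (k - 5)*(k - 2)*(k + 4)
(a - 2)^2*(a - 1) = a^3 - 5*a^2 + 8*a - 4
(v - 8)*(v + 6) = v^2 - 2*v - 48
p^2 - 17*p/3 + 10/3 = (p - 5)*(p - 2/3)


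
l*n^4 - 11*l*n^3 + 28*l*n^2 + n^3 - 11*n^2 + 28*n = n*(n - 7)*(n - 4)*(l*n + 1)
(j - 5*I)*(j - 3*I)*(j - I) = j^3 - 9*I*j^2 - 23*j + 15*I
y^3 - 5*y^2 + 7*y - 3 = (y - 3)*(y - 1)^2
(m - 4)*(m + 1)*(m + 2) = m^3 - m^2 - 10*m - 8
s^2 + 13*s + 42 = (s + 6)*(s + 7)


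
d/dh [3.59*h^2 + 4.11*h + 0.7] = 7.18*h + 4.11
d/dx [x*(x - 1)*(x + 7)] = 3*x^2 + 12*x - 7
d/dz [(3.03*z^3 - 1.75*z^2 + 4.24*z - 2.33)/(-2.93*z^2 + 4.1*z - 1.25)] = (-8.8779*z^4 + 24.846*z^3 - 6.1143*z^2 - 9.2788*z + 4.253)/(8.5849*z^4 - 24.026*z^3 + 24.135*z^2 - 10.25*z + 1.5625)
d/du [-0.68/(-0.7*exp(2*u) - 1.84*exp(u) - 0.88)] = (-0.952*exp(u) - 1.2512)*exp(u)/(0.7*exp(2*u) + 1.84*exp(u) + 0.88)^2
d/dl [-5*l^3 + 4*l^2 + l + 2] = -15*l^2 + 8*l + 1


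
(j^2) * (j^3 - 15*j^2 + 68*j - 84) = j^5 - 15*j^4 + 68*j^3 - 84*j^2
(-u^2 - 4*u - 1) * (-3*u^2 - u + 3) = 3*u^4 + 13*u^3 + 4*u^2 - 11*u - 3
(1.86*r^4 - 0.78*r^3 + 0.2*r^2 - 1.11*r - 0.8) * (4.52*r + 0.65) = 8.4072*r^5 - 2.3166*r^4 + 0.397*r^3 - 4.8872*r^2 - 4.3375*r - 0.52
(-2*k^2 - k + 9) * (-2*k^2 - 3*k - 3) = 4*k^4 + 8*k^3 - 9*k^2 - 24*k - 27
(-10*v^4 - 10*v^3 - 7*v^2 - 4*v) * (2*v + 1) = -20*v^5 - 30*v^4 - 24*v^3 - 15*v^2 - 4*v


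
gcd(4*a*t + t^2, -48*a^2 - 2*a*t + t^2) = 1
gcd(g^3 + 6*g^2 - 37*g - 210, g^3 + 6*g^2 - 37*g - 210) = g^3 + 6*g^2 - 37*g - 210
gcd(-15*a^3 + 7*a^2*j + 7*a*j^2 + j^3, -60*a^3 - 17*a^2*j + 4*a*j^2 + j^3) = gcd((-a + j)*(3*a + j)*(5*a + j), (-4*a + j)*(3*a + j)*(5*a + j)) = 15*a^2 + 8*a*j + j^2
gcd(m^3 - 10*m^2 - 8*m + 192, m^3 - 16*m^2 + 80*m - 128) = m - 8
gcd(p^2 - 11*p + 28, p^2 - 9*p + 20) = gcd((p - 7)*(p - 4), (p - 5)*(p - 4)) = p - 4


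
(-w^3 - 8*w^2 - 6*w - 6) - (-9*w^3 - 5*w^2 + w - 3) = 8*w^3 - 3*w^2 - 7*w - 3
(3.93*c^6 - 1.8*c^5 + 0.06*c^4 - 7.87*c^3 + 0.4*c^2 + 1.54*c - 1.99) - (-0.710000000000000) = 3.93*c^6 - 1.8*c^5 + 0.06*c^4 - 7.87*c^3 + 0.4*c^2 + 1.54*c - 1.28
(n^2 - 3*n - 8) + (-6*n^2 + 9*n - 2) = -5*n^2 + 6*n - 10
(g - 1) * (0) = 0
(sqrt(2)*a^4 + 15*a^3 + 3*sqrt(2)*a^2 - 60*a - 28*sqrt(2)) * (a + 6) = sqrt(2)*a^5 + 6*sqrt(2)*a^4 + 15*a^4 + 3*sqrt(2)*a^3 + 90*a^3 - 60*a^2 + 18*sqrt(2)*a^2 - 360*a - 28*sqrt(2)*a - 168*sqrt(2)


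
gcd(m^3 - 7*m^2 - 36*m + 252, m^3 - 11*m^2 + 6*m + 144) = m - 6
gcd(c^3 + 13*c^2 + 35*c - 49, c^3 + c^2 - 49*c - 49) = c + 7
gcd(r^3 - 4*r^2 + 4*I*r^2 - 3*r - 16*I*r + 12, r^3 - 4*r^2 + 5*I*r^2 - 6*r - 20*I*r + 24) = r^2 + r*(-4 + 3*I) - 12*I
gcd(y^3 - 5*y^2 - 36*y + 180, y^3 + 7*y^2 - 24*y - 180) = y^2 + y - 30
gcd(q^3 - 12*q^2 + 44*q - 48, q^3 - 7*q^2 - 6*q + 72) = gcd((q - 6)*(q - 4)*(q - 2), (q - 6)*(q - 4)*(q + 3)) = q^2 - 10*q + 24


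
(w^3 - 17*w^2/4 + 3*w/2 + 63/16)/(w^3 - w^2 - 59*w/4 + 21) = (w + 3/4)/(w + 4)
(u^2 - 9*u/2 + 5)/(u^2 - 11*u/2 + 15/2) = (u - 2)/(u - 3)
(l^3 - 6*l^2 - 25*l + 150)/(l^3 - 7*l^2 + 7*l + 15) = (l^2 - l - 30)/(l^2 - 2*l - 3)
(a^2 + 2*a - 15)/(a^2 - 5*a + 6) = (a + 5)/(a - 2)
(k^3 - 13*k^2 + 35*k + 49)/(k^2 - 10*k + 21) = (k^2 - 6*k - 7)/(k - 3)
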